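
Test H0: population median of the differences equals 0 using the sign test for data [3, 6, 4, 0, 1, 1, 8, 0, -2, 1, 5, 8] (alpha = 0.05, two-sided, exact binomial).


Step 1: Discard zero differences. Original n = 12; n_eff = number of nonzero differences = 10.
Nonzero differences (with sign): +3, +6, +4, +1, +1, +8, -2, +1, +5, +8
Step 2: Count signs: positive = 9, negative = 1.
Step 3: Under H0: P(positive) = 0.5, so the number of positives S ~ Bin(10, 0.5).
Step 4: Two-sided exact p-value = sum of Bin(10,0.5) probabilities at or below the observed probability = 0.021484.
Step 5: alpha = 0.05. reject H0.

n_eff = 10, pos = 9, neg = 1, p = 0.021484, reject H0.


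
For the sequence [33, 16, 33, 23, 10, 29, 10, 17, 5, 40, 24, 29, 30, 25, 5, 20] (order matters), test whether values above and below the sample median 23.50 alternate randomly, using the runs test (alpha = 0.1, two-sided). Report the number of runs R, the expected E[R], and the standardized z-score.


Step 1: Compute median = 23.50; label A = above, B = below.
Labels in order: ABABBABBBAAAAABB  (n_A = 8, n_B = 8)
Step 2: Count runs R = 8.
Step 3: Under H0 (random ordering), E[R] = 2*n_A*n_B/(n_A+n_B) + 1 = 2*8*8/16 + 1 = 9.0000.
        Var[R] = 2*n_A*n_B*(2*n_A*n_B - n_A - n_B) / ((n_A+n_B)^2 * (n_A+n_B-1)) = 14336/3840 = 3.7333.
        SD[R] = 1.9322.
Step 4: Continuity-corrected z = (R + 0.5 - E[R]) / SD[R] = (8 + 0.5 - 9.0000) / 1.9322 = -0.2588.
Step 5: Two-sided p-value via normal approximation = 2*(1 - Phi(|z|)) = 0.795809.
Step 6: alpha = 0.1. fail to reject H0.

R = 8, z = -0.2588, p = 0.795809, fail to reject H0.


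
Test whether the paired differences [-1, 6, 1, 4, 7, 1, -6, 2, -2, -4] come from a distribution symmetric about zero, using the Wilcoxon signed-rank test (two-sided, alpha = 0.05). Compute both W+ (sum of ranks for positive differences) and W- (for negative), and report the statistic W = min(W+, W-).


Step 1: Drop any zero differences (none here) and take |d_i|.
|d| = [1, 6, 1, 4, 7, 1, 6, 2, 2, 4]
Step 2: Midrank |d_i| (ties get averaged ranks).
ranks: |1|->2, |6|->8.5, |1|->2, |4|->6.5, |7|->10, |1|->2, |6|->8.5, |2|->4.5, |2|->4.5, |4|->6.5
Step 3: Attach original signs; sum ranks with positive sign and with negative sign.
W+ = 8.5 + 2 + 6.5 + 10 + 2 + 4.5 = 33.5
W- = 2 + 8.5 + 4.5 + 6.5 = 21.5
(Check: W+ + W- = 55 should equal n(n+1)/2 = 55.)
Step 4: Test statistic W = min(W+, W-) = 21.5.
Step 5: Ties in |d|, so use the tie-corrected normal approximation.
        E[W] = n(n+1)/4 = 10*11/4 = 27.5.
        Tie groups: |d|=1 (t=3), |d|=2 (t=2), |d|=4 (t=2), |d|=6 (t=2); sum(t^3 - t) = 42.
        Var[W] = n(n+1)(2n+1)/24 - sum(t^3-t)/48 = 2310/24 - 42/48 = 95.375.
        z = (W - E[W]) / sqrt(Var[W]) = (21.5 - 27.5) / 9.7660 = -0.6144.
        Two-sided p = 2*Phi(z) = 0.538967.
Step 6: alpha = 0.05. fail to reject H0.

W+ = 33.5, W- = 21.5, W = min = 21.5, p = 0.538967, fail to reject H0.


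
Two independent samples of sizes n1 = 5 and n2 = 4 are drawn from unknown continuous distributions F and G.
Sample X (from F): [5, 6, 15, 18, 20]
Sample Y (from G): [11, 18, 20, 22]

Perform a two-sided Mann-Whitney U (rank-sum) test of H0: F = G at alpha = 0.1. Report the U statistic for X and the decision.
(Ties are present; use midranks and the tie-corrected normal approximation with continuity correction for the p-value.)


Step 1: Combine and sort all 9 observations; assign midranks.
sorted (value, group): (5,X), (6,X), (11,Y), (15,X), (18,X), (18,Y), (20,X), (20,Y), (22,Y)
ranks: 5->1, 6->2, 11->3, 15->4, 18->5.5, 18->5.5, 20->7.5, 20->7.5, 22->9
Step 2: Rank sum for X: R1 = 1 + 2 + 4 + 5.5 + 7.5 = 20.
Step 3: U_X = R1 - n1(n1+1)/2 = 20 - 5*6/2 = 20 - 15 = 5.
       U_Y = n1*n2 - U_X = 20 - 5 = 15.
Step 4: Ties are present, so use the tie-corrected normal approximation (with continuity correction) for the p-value.
Step 5: p-value = 0.266322; compare to alpha = 0.1. fail to reject H0.

U_X = 5, p = 0.266322, fail to reject H0 at alpha = 0.1.


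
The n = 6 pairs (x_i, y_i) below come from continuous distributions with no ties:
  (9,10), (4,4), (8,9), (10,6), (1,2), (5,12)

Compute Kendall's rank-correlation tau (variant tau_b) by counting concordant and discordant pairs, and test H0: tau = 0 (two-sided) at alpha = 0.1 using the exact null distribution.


Step 1: Enumerate the 15 unordered pairs (i,j) with i<j and classify each by sign(x_j-x_i) * sign(y_j-y_i).
  (1,2):dx=-5,dy=-6->C; (1,3):dx=-1,dy=-1->C; (1,4):dx=+1,dy=-4->D; (1,5):dx=-8,dy=-8->C
  (1,6):dx=-4,dy=+2->D; (2,3):dx=+4,dy=+5->C; (2,4):dx=+6,dy=+2->C; (2,5):dx=-3,dy=-2->C
  (2,6):dx=+1,dy=+8->C; (3,4):dx=+2,dy=-3->D; (3,5):dx=-7,dy=-7->C; (3,6):dx=-3,dy=+3->D
  (4,5):dx=-9,dy=-4->C; (4,6):dx=-5,dy=+6->D; (5,6):dx=+4,dy=+10->C
Step 2: C = 10, D = 5, total pairs = 15.
Step 3: tau = (C - D)/(n(n-1)/2) = (10 - 5)/15 = 0.333333.
Step 4: Exact two-sided p-value (enumerate n! = 720 permutations of y under H0): p = 0.469444.
Step 5: alpha = 0.1. fail to reject H0.

tau_b = 0.3333 (C=10, D=5), p = 0.469444, fail to reject H0.


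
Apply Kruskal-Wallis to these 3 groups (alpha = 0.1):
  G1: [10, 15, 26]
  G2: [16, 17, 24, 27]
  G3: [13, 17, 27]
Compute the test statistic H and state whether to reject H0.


Step 1: Combine all N = 10 observations and assign midranks.
sorted (value, group, rank): (10,G1,1), (13,G3,2), (15,G1,3), (16,G2,4), (17,G2,5.5), (17,G3,5.5), (24,G2,7), (26,G1,8), (27,G2,9.5), (27,G3,9.5)
Step 2: Sum ranks within each group.
R_1 = 12 (n_1 = 3)
R_2 = 26 (n_2 = 4)
R_3 = 17 (n_3 = 3)
Step 3: H = 12/(N(N+1)) * sum(R_i^2/n_i) - 3(N+1)
     = 12/(10*11) * (12^2/3 + 26^2/4 + 17^2/3) - 3*11
     = 0.109091 * 313.333 - 33
     = 1.181818.
Step 4: Ties present; correction factor C = 1 - 12/(10^3 - 10) = 0.987879. Corrected H = 1.181818 / 0.987879 = 1.196319.
Step 5: Under H0, H ~ chi^2(2); p-value = 0.549823.
Step 6: alpha = 0.1. fail to reject H0.

H = 1.1963, df = 2, p = 0.549823, fail to reject H0.


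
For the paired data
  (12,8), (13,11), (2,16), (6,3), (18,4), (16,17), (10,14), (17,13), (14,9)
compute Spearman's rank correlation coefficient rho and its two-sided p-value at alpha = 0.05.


Step 1: Rank x and y separately (midranks; no ties here).
rank(x): 12->4, 13->5, 2->1, 6->2, 18->9, 16->7, 10->3, 17->8, 14->6
rank(y): 8->3, 11->5, 16->8, 3->1, 4->2, 17->9, 14->7, 13->6, 9->4
Step 2: d_i = R_x(i) - R_y(i); compute d_i^2.
  (4-3)^2=1, (5-5)^2=0, (1-8)^2=49, (2-1)^2=1, (9-2)^2=49, (7-9)^2=4, (3-7)^2=16, (8-6)^2=4, (6-4)^2=4
sum(d^2) = 128.
Step 3: rho = 1 - 6*128 / (9*(9^2 - 1)) = 1 - 768/720 = -0.066667.
Step 4: Under H0, t = rho * sqrt((n-2)/(1-rho^2)) = -0.1768 ~ t(7).
Step 5: Two-sided p-value from the t-distribution with 7 df = 0.864690.
Step 6: alpha = 0.05. fail to reject H0.

rho = -0.0667, p = 0.864690, fail to reject H0 at alpha = 0.05.


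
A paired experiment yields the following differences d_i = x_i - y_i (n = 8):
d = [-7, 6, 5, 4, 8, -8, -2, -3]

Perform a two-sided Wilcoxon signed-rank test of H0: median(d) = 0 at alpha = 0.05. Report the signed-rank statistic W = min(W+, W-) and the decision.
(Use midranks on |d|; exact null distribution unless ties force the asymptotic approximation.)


Step 1: Drop any zero differences (none here) and take |d_i|.
|d| = [7, 6, 5, 4, 8, 8, 2, 3]
Step 2: Midrank |d_i| (ties get averaged ranks).
ranks: |7|->6, |6|->5, |5|->4, |4|->3, |8|->7.5, |8|->7.5, |2|->1, |3|->2
Step 3: Attach original signs; sum ranks with positive sign and with negative sign.
W+ = 5 + 4 + 3 + 7.5 = 19.5
W- = 6 + 7.5 + 1 + 2 = 16.5
(Check: W+ + W- = 36 should equal n(n+1)/2 = 36.)
Step 4: Test statistic W = min(W+, W-) = 16.5.
Step 5: Ties in |d|, so use the tie-corrected normal approximation.
        E[W] = n(n+1)/4 = 8*9/4 = 18.
        Tie groups: |d|=8 (t=2); sum(t^3 - t) = 6.
        Var[W] = n(n+1)(2n+1)/24 - sum(t^3-t)/48 = 1224/24 - 6/48 = 50.875.
        z = (W - E[W]) / sqrt(Var[W]) = (16.5 - 18) / 7.1327 = -0.2103.
        Two-sided p = 2*Phi(z) = 0.833434.
Step 6: alpha = 0.05. fail to reject H0.

W+ = 19.5, W- = 16.5, W = min = 16.5, p = 0.833434, fail to reject H0.


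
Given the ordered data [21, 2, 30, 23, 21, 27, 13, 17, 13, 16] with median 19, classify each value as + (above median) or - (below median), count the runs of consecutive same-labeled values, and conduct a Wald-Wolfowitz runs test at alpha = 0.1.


Step 1: Compute median = 19; label A = above, B = below.
Labels in order: ABAAAABBBB  (n_A = 5, n_B = 5)
Step 2: Count runs R = 4.
Step 3: Under H0 (random ordering), E[R] = 2*n_A*n_B/(n_A+n_B) + 1 = 2*5*5/10 + 1 = 6.0000.
        Var[R] = 2*n_A*n_B*(2*n_A*n_B - n_A - n_B) / ((n_A+n_B)^2 * (n_A+n_B-1)) = 2000/900 = 2.2222.
        SD[R] = 1.4907.
Step 4: Continuity-corrected z = (R + 0.5 - E[R]) / SD[R] = (4 + 0.5 - 6.0000) / 1.4907 = -1.0062.
Step 5: Two-sided p-value via normal approximation = 2*(1 - Phi(|z|)) = 0.314305.
Step 6: alpha = 0.1. fail to reject H0.

R = 4, z = -1.0062, p = 0.314305, fail to reject H0.


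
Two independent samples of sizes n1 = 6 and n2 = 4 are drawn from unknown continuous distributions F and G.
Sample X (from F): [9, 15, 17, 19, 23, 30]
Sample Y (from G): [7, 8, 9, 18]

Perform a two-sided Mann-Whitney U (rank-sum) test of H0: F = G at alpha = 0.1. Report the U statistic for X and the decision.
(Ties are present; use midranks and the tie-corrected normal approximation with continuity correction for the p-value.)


Step 1: Combine and sort all 10 observations; assign midranks.
sorted (value, group): (7,Y), (8,Y), (9,X), (9,Y), (15,X), (17,X), (18,Y), (19,X), (23,X), (30,X)
ranks: 7->1, 8->2, 9->3.5, 9->3.5, 15->5, 17->6, 18->7, 19->8, 23->9, 30->10
Step 2: Rank sum for X: R1 = 3.5 + 5 + 6 + 8 + 9 + 10 = 41.5.
Step 3: U_X = R1 - n1(n1+1)/2 = 41.5 - 6*7/2 = 41.5 - 21 = 20.5.
       U_Y = n1*n2 - U_X = 24 - 20.5 = 3.5.
Step 4: Ties are present, so use the tie-corrected normal approximation (with continuity correction) for the p-value.
Step 5: p-value = 0.087118; compare to alpha = 0.1. reject H0.

U_X = 20.5, p = 0.087118, reject H0 at alpha = 0.1.


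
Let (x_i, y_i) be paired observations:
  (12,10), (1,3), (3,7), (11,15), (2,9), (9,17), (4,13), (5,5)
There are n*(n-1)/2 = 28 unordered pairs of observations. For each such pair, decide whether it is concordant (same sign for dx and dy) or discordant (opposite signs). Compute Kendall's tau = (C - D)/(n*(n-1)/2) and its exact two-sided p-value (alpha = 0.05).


Step 1: Enumerate the 28 unordered pairs (i,j) with i<j and classify each by sign(x_j-x_i) * sign(y_j-y_i).
  (1,2):dx=-11,dy=-7->C; (1,3):dx=-9,dy=-3->C; (1,4):dx=-1,dy=+5->D; (1,5):dx=-10,dy=-1->C
  (1,6):dx=-3,dy=+7->D; (1,7):dx=-8,dy=+3->D; (1,8):dx=-7,dy=-5->C; (2,3):dx=+2,dy=+4->C
  (2,4):dx=+10,dy=+12->C; (2,5):dx=+1,dy=+6->C; (2,6):dx=+8,dy=+14->C; (2,7):dx=+3,dy=+10->C
  (2,8):dx=+4,dy=+2->C; (3,4):dx=+8,dy=+8->C; (3,5):dx=-1,dy=+2->D; (3,6):dx=+6,dy=+10->C
  (3,7):dx=+1,dy=+6->C; (3,8):dx=+2,dy=-2->D; (4,5):dx=-9,dy=-6->C; (4,6):dx=-2,dy=+2->D
  (4,7):dx=-7,dy=-2->C; (4,8):dx=-6,dy=-10->C; (5,6):dx=+7,dy=+8->C; (5,7):dx=+2,dy=+4->C
  (5,8):dx=+3,dy=-4->D; (6,7):dx=-5,dy=-4->C; (6,8):dx=-4,dy=-12->C; (7,8):dx=+1,dy=-8->D
Step 2: C = 20, D = 8, total pairs = 28.
Step 3: tau = (C - D)/(n(n-1)/2) = (20 - 8)/28 = 0.428571.
Step 4: Exact two-sided p-value (enumerate n! = 40320 permutations of y under H0): p = 0.178869.
Step 5: alpha = 0.05. fail to reject H0.

tau_b = 0.4286 (C=20, D=8), p = 0.178869, fail to reject H0.


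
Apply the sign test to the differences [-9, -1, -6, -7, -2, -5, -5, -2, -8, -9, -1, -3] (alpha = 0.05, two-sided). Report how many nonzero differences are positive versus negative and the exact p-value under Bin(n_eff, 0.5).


Step 1: Discard zero differences. Original n = 12; n_eff = number of nonzero differences = 12.
Nonzero differences (with sign): -9, -1, -6, -7, -2, -5, -5, -2, -8, -9, -1, -3
Step 2: Count signs: positive = 0, negative = 12.
Step 3: Under H0: P(positive) = 0.5, so the number of positives S ~ Bin(12, 0.5).
Step 4: Two-sided exact p-value = sum of Bin(12,0.5) probabilities at or below the observed probability = 0.000488.
Step 5: alpha = 0.05. reject H0.

n_eff = 12, pos = 0, neg = 12, p = 0.000488, reject H0.


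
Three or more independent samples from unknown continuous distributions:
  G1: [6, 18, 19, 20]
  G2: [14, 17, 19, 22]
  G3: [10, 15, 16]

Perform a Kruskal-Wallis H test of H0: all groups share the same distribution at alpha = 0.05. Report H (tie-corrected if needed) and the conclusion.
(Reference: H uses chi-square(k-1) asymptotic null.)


Step 1: Combine all N = 11 observations and assign midranks.
sorted (value, group, rank): (6,G1,1), (10,G3,2), (14,G2,3), (15,G3,4), (16,G3,5), (17,G2,6), (18,G1,7), (19,G1,8.5), (19,G2,8.5), (20,G1,10), (22,G2,11)
Step 2: Sum ranks within each group.
R_1 = 26.5 (n_1 = 4)
R_2 = 28.5 (n_2 = 4)
R_3 = 11 (n_3 = 3)
Step 3: H = 12/(N(N+1)) * sum(R_i^2/n_i) - 3(N+1)
     = 12/(11*12) * (26.5^2/4 + 28.5^2/4 + 11^2/3) - 3*12
     = 0.090909 * 418.958 - 36
     = 2.087121.
Step 4: Ties present; correction factor C = 1 - 6/(11^3 - 11) = 0.995455. Corrected H = 2.087121 / 0.995455 = 2.096651.
Step 5: Under H0, H ~ chi^2(2); p-value = 0.350524.
Step 6: alpha = 0.05. fail to reject H0.

H = 2.0967, df = 2, p = 0.350524, fail to reject H0.


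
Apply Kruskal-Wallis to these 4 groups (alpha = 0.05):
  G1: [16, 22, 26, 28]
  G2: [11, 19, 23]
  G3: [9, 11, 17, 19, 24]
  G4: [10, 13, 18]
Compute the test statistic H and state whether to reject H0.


Step 1: Combine all N = 15 observations and assign midranks.
sorted (value, group, rank): (9,G3,1), (10,G4,2), (11,G2,3.5), (11,G3,3.5), (13,G4,5), (16,G1,6), (17,G3,7), (18,G4,8), (19,G2,9.5), (19,G3,9.5), (22,G1,11), (23,G2,12), (24,G3,13), (26,G1,14), (28,G1,15)
Step 2: Sum ranks within each group.
R_1 = 46 (n_1 = 4)
R_2 = 25 (n_2 = 3)
R_3 = 34 (n_3 = 5)
R_4 = 15 (n_4 = 3)
Step 3: H = 12/(N(N+1)) * sum(R_i^2/n_i) - 3(N+1)
     = 12/(15*16) * (46^2/4 + 25^2/3 + 34^2/5 + 15^2/3) - 3*16
     = 0.050000 * 1043.53 - 48
     = 4.176667.
Step 4: Ties present; correction factor C = 1 - 12/(15^3 - 15) = 0.996429. Corrected H = 4.176667 / 0.996429 = 4.191637.
Step 5: Under H0, H ~ chi^2(3); p-value = 0.241501.
Step 6: alpha = 0.05. fail to reject H0.

H = 4.1916, df = 3, p = 0.241501, fail to reject H0.


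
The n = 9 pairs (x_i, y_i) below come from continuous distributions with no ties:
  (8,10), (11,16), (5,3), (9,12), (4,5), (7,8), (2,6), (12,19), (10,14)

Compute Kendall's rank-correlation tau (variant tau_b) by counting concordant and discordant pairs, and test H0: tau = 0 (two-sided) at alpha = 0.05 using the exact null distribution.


Step 1: Enumerate the 36 unordered pairs (i,j) with i<j and classify each by sign(x_j-x_i) * sign(y_j-y_i).
  (1,2):dx=+3,dy=+6->C; (1,3):dx=-3,dy=-7->C; (1,4):dx=+1,dy=+2->C; (1,5):dx=-4,dy=-5->C
  (1,6):dx=-1,dy=-2->C; (1,7):dx=-6,dy=-4->C; (1,8):dx=+4,dy=+9->C; (1,9):dx=+2,dy=+4->C
  (2,3):dx=-6,dy=-13->C; (2,4):dx=-2,dy=-4->C; (2,5):dx=-7,dy=-11->C; (2,6):dx=-4,dy=-8->C
  (2,7):dx=-9,dy=-10->C; (2,8):dx=+1,dy=+3->C; (2,9):dx=-1,dy=-2->C; (3,4):dx=+4,dy=+9->C
  (3,5):dx=-1,dy=+2->D; (3,6):dx=+2,dy=+5->C; (3,7):dx=-3,dy=+3->D; (3,8):dx=+7,dy=+16->C
  (3,9):dx=+5,dy=+11->C; (4,5):dx=-5,dy=-7->C; (4,6):dx=-2,dy=-4->C; (4,7):dx=-7,dy=-6->C
  (4,8):dx=+3,dy=+7->C; (4,9):dx=+1,dy=+2->C; (5,6):dx=+3,dy=+3->C; (5,7):dx=-2,dy=+1->D
  (5,8):dx=+8,dy=+14->C; (5,9):dx=+6,dy=+9->C; (6,7):dx=-5,dy=-2->C; (6,8):dx=+5,dy=+11->C
  (6,9):dx=+3,dy=+6->C; (7,8):dx=+10,dy=+13->C; (7,9):dx=+8,dy=+8->C; (8,9):dx=-2,dy=-5->C
Step 2: C = 33, D = 3, total pairs = 36.
Step 3: tau = (C - D)/(n(n-1)/2) = (33 - 3)/36 = 0.833333.
Step 4: Exact two-sided p-value (enumerate n! = 362880 permutations of y under H0): p = 0.000854.
Step 5: alpha = 0.05. reject H0.

tau_b = 0.8333 (C=33, D=3), p = 0.000854, reject H0.


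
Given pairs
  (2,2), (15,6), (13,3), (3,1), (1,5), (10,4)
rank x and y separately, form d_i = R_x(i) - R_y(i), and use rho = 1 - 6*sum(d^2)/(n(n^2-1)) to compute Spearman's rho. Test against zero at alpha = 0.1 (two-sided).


Step 1: Rank x and y separately (midranks; no ties here).
rank(x): 2->2, 15->6, 13->5, 3->3, 1->1, 10->4
rank(y): 2->2, 6->6, 3->3, 1->1, 5->5, 4->4
Step 2: d_i = R_x(i) - R_y(i); compute d_i^2.
  (2-2)^2=0, (6-6)^2=0, (5-3)^2=4, (3-1)^2=4, (1-5)^2=16, (4-4)^2=0
sum(d^2) = 24.
Step 3: rho = 1 - 6*24 / (6*(6^2 - 1)) = 1 - 144/210 = 0.314286.
Step 4: Under H0, t = rho * sqrt((n-2)/(1-rho^2)) = 0.6621 ~ t(4).
Step 5: Two-sided p-value from the t-distribution with 4 df = 0.544093.
Step 6: alpha = 0.1. fail to reject H0.

rho = 0.3143, p = 0.544093, fail to reject H0 at alpha = 0.1.


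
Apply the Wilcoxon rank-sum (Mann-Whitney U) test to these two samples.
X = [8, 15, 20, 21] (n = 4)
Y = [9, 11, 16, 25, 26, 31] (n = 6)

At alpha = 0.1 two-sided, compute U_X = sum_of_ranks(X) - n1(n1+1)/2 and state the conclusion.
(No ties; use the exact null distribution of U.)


Step 1: Combine and sort all 10 observations; assign midranks.
sorted (value, group): (8,X), (9,Y), (11,Y), (15,X), (16,Y), (20,X), (21,X), (25,Y), (26,Y), (31,Y)
ranks: 8->1, 9->2, 11->3, 15->4, 16->5, 20->6, 21->7, 25->8, 26->9, 31->10
Step 2: Rank sum for X: R1 = 1 + 4 + 6 + 7 = 18.
Step 3: U_X = R1 - n1(n1+1)/2 = 18 - 4*5/2 = 18 - 10 = 8.
       U_Y = n1*n2 - U_X = 24 - 8 = 16.
Step 4: No ties, so the exact null distribution of U (based on enumerating the C(10,4) = 210 equally likely rank assignments) gives the two-sided p-value.
Step 5: p-value = 0.476190; compare to alpha = 0.1. fail to reject H0.

U_X = 8, p = 0.476190, fail to reject H0 at alpha = 0.1.


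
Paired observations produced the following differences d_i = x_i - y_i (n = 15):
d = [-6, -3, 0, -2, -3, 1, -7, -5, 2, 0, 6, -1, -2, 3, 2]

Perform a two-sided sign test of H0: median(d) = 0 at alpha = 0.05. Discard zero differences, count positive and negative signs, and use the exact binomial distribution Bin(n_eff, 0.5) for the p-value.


Step 1: Discard zero differences. Original n = 15; n_eff = number of nonzero differences = 13.
Nonzero differences (with sign): -6, -3, -2, -3, +1, -7, -5, +2, +6, -1, -2, +3, +2
Step 2: Count signs: positive = 5, negative = 8.
Step 3: Under H0: P(positive) = 0.5, so the number of positives S ~ Bin(13, 0.5).
Step 4: Two-sided exact p-value = sum of Bin(13,0.5) probabilities at or below the observed probability = 0.581055.
Step 5: alpha = 0.05. fail to reject H0.

n_eff = 13, pos = 5, neg = 8, p = 0.581055, fail to reject H0.


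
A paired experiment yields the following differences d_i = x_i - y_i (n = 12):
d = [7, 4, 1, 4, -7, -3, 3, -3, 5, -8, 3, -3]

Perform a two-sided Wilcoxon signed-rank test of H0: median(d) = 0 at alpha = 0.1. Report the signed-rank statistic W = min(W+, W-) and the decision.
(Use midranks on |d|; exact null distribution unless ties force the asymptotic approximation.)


Step 1: Drop any zero differences (none here) and take |d_i|.
|d| = [7, 4, 1, 4, 7, 3, 3, 3, 5, 8, 3, 3]
Step 2: Midrank |d_i| (ties get averaged ranks).
ranks: |7|->10.5, |4|->7.5, |1|->1, |4|->7.5, |7|->10.5, |3|->4, |3|->4, |3|->4, |5|->9, |8|->12, |3|->4, |3|->4
Step 3: Attach original signs; sum ranks with positive sign and with negative sign.
W+ = 10.5 + 7.5 + 1 + 7.5 + 4 + 9 + 4 = 43.5
W- = 10.5 + 4 + 4 + 12 + 4 = 34.5
(Check: W+ + W- = 78 should equal n(n+1)/2 = 78.)
Step 4: Test statistic W = min(W+, W-) = 34.5.
Step 5: Ties in |d|, so use the tie-corrected normal approximation.
        E[W] = n(n+1)/4 = 12*13/4 = 39.
        Tie groups: |d|=3 (t=5), |d|=4 (t=2), |d|=7 (t=2); sum(t^3 - t) = 132.
        Var[W] = n(n+1)(2n+1)/24 - sum(t^3-t)/48 = 3900/24 - 132/48 = 159.75.
        z = (W - E[W]) / sqrt(Var[W]) = (34.5 - 39) / 12.6392 = -0.3560.
        Two-sided p = 2*Phi(z) = 0.721815.
Step 6: alpha = 0.1. fail to reject H0.

W+ = 43.5, W- = 34.5, W = min = 34.5, p = 0.721815, fail to reject H0.


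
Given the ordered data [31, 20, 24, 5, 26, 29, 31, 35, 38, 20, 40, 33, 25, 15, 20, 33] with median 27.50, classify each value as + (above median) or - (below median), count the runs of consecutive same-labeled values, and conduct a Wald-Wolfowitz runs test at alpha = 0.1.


Step 1: Compute median = 27.50; label A = above, B = below.
Labels in order: ABBBBAAAABAABBBA  (n_A = 8, n_B = 8)
Step 2: Count runs R = 7.
Step 3: Under H0 (random ordering), E[R] = 2*n_A*n_B/(n_A+n_B) + 1 = 2*8*8/16 + 1 = 9.0000.
        Var[R] = 2*n_A*n_B*(2*n_A*n_B - n_A - n_B) / ((n_A+n_B)^2 * (n_A+n_B-1)) = 14336/3840 = 3.7333.
        SD[R] = 1.9322.
Step 4: Continuity-corrected z = (R + 0.5 - E[R]) / SD[R] = (7 + 0.5 - 9.0000) / 1.9322 = -0.7763.
Step 5: Two-sided p-value via normal approximation = 2*(1 - Phi(|z|)) = 0.437558.
Step 6: alpha = 0.1. fail to reject H0.

R = 7, z = -0.7763, p = 0.437558, fail to reject H0.


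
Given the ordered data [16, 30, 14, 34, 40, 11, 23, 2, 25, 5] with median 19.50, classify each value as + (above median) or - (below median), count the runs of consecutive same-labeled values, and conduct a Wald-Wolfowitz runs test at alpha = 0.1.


Step 1: Compute median = 19.50; label A = above, B = below.
Labels in order: BABAABABAB  (n_A = 5, n_B = 5)
Step 2: Count runs R = 9.
Step 3: Under H0 (random ordering), E[R] = 2*n_A*n_B/(n_A+n_B) + 1 = 2*5*5/10 + 1 = 6.0000.
        Var[R] = 2*n_A*n_B*(2*n_A*n_B - n_A - n_B) / ((n_A+n_B)^2 * (n_A+n_B-1)) = 2000/900 = 2.2222.
        SD[R] = 1.4907.
Step 4: Continuity-corrected z = (R - 0.5 - E[R]) / SD[R] = (9 - 0.5 - 6.0000) / 1.4907 = 1.6771.
Step 5: Two-sided p-value via normal approximation = 2*(1 - Phi(|z|)) = 0.093533.
Step 6: alpha = 0.1. reject H0.

R = 9, z = 1.6771, p = 0.093533, reject H0.


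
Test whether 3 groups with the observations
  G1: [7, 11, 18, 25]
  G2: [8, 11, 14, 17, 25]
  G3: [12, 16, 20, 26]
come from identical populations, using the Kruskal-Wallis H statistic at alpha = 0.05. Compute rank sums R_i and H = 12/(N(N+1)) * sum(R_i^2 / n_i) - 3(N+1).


Step 1: Combine all N = 13 observations and assign midranks.
sorted (value, group, rank): (7,G1,1), (8,G2,2), (11,G1,3.5), (11,G2,3.5), (12,G3,5), (14,G2,6), (16,G3,7), (17,G2,8), (18,G1,9), (20,G3,10), (25,G1,11.5), (25,G2,11.5), (26,G3,13)
Step 2: Sum ranks within each group.
R_1 = 25 (n_1 = 4)
R_2 = 31 (n_2 = 5)
R_3 = 35 (n_3 = 4)
Step 3: H = 12/(N(N+1)) * sum(R_i^2/n_i) - 3(N+1)
     = 12/(13*14) * (25^2/4 + 31^2/5 + 35^2/4) - 3*14
     = 0.065934 * 654.7 - 42
     = 1.167033.
Step 4: Ties present; correction factor C = 1 - 12/(13^3 - 13) = 0.994505. Corrected H = 1.167033 / 0.994505 = 1.173481.
Step 5: Under H0, H ~ chi^2(2); p-value = 0.556137.
Step 6: alpha = 0.05. fail to reject H0.

H = 1.1735, df = 2, p = 0.556137, fail to reject H0.


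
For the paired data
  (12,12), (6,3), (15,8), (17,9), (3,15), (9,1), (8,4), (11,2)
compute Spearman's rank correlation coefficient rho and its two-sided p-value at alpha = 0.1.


Step 1: Rank x and y separately (midranks; no ties here).
rank(x): 12->6, 6->2, 15->7, 17->8, 3->1, 9->4, 8->3, 11->5
rank(y): 12->7, 3->3, 8->5, 9->6, 15->8, 1->1, 4->4, 2->2
Step 2: d_i = R_x(i) - R_y(i); compute d_i^2.
  (6-7)^2=1, (2-3)^2=1, (7-5)^2=4, (8-6)^2=4, (1-8)^2=49, (4-1)^2=9, (3-4)^2=1, (5-2)^2=9
sum(d^2) = 78.
Step 3: rho = 1 - 6*78 / (8*(8^2 - 1)) = 1 - 468/504 = 0.071429.
Step 4: Under H0, t = rho * sqrt((n-2)/(1-rho^2)) = 0.1754 ~ t(6).
Step 5: Two-sided p-value from the t-distribution with 6 df = 0.866526.
Step 6: alpha = 0.1. fail to reject H0.

rho = 0.0714, p = 0.866526, fail to reject H0 at alpha = 0.1.


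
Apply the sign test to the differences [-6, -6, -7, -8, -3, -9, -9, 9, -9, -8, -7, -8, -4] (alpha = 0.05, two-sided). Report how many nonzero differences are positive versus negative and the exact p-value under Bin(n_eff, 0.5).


Step 1: Discard zero differences. Original n = 13; n_eff = number of nonzero differences = 13.
Nonzero differences (with sign): -6, -6, -7, -8, -3, -9, -9, +9, -9, -8, -7, -8, -4
Step 2: Count signs: positive = 1, negative = 12.
Step 3: Under H0: P(positive) = 0.5, so the number of positives S ~ Bin(13, 0.5).
Step 4: Two-sided exact p-value = sum of Bin(13,0.5) probabilities at or below the observed probability = 0.003418.
Step 5: alpha = 0.05. reject H0.

n_eff = 13, pos = 1, neg = 12, p = 0.003418, reject H0.


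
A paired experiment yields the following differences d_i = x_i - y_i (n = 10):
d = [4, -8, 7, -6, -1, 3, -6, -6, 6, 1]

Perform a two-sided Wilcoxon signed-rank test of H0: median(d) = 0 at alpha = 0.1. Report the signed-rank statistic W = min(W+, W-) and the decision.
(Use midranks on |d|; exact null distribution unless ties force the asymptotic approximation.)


Step 1: Drop any zero differences (none here) and take |d_i|.
|d| = [4, 8, 7, 6, 1, 3, 6, 6, 6, 1]
Step 2: Midrank |d_i| (ties get averaged ranks).
ranks: |4|->4, |8|->10, |7|->9, |6|->6.5, |1|->1.5, |3|->3, |6|->6.5, |6|->6.5, |6|->6.5, |1|->1.5
Step 3: Attach original signs; sum ranks with positive sign and with negative sign.
W+ = 4 + 9 + 3 + 6.5 + 1.5 = 24
W- = 10 + 6.5 + 1.5 + 6.5 + 6.5 = 31
(Check: W+ + W- = 55 should equal n(n+1)/2 = 55.)
Step 4: Test statistic W = min(W+, W-) = 24.
Step 5: Ties in |d|, so use the tie-corrected normal approximation.
        E[W] = n(n+1)/4 = 10*11/4 = 27.5.
        Tie groups: |d|=1 (t=2), |d|=6 (t=4); sum(t^3 - t) = 66.
        Var[W] = n(n+1)(2n+1)/24 - sum(t^3-t)/48 = 2310/24 - 66/48 = 94.875.
        z = (W - E[W]) / sqrt(Var[W]) = (24 - 27.5) / 9.7404 = -0.3593.
        Two-sided p = 2*Phi(z) = 0.719349.
Step 6: alpha = 0.1. fail to reject H0.

W+ = 24, W- = 31, W = min = 24, p = 0.719349, fail to reject H0.


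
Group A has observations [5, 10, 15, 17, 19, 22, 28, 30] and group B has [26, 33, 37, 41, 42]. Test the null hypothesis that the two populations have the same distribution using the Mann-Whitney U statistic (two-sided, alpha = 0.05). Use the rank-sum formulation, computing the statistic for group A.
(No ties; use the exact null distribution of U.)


Step 1: Combine and sort all 13 observations; assign midranks.
sorted (value, group): (5,X), (10,X), (15,X), (17,X), (19,X), (22,X), (26,Y), (28,X), (30,X), (33,Y), (37,Y), (41,Y), (42,Y)
ranks: 5->1, 10->2, 15->3, 17->4, 19->5, 22->6, 26->7, 28->8, 30->9, 33->10, 37->11, 41->12, 42->13
Step 2: Rank sum for X: R1 = 1 + 2 + 3 + 4 + 5 + 6 + 8 + 9 = 38.
Step 3: U_X = R1 - n1(n1+1)/2 = 38 - 8*9/2 = 38 - 36 = 2.
       U_Y = n1*n2 - U_X = 40 - 2 = 38.
Step 4: No ties, so the exact null distribution of U (based on enumerating the C(13,8) = 1287 equally likely rank assignments) gives the two-sided p-value.
Step 5: p-value = 0.006216; compare to alpha = 0.05. reject H0.

U_X = 2, p = 0.006216, reject H0 at alpha = 0.05.


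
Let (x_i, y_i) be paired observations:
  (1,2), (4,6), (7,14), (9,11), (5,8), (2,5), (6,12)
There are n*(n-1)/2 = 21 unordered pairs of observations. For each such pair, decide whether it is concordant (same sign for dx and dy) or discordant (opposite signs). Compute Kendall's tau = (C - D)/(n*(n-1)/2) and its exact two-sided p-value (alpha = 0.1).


Step 1: Enumerate the 21 unordered pairs (i,j) with i<j and classify each by sign(x_j-x_i) * sign(y_j-y_i).
  (1,2):dx=+3,dy=+4->C; (1,3):dx=+6,dy=+12->C; (1,4):dx=+8,dy=+9->C; (1,5):dx=+4,dy=+6->C
  (1,6):dx=+1,dy=+3->C; (1,7):dx=+5,dy=+10->C; (2,3):dx=+3,dy=+8->C; (2,4):dx=+5,dy=+5->C
  (2,5):dx=+1,dy=+2->C; (2,6):dx=-2,dy=-1->C; (2,7):dx=+2,dy=+6->C; (3,4):dx=+2,dy=-3->D
  (3,5):dx=-2,dy=-6->C; (3,6):dx=-5,dy=-9->C; (3,7):dx=-1,dy=-2->C; (4,5):dx=-4,dy=-3->C
  (4,6):dx=-7,dy=-6->C; (4,7):dx=-3,dy=+1->D; (5,6):dx=-3,dy=-3->C; (5,7):dx=+1,dy=+4->C
  (6,7):dx=+4,dy=+7->C
Step 2: C = 19, D = 2, total pairs = 21.
Step 3: tau = (C - D)/(n(n-1)/2) = (19 - 2)/21 = 0.809524.
Step 4: Exact two-sided p-value (enumerate n! = 5040 permutations of y under H0): p = 0.010714.
Step 5: alpha = 0.1. reject H0.

tau_b = 0.8095 (C=19, D=2), p = 0.010714, reject H0.


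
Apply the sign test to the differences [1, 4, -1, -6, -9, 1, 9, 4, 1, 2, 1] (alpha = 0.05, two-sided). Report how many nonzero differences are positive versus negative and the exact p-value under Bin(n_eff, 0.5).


Step 1: Discard zero differences. Original n = 11; n_eff = number of nonzero differences = 11.
Nonzero differences (with sign): +1, +4, -1, -6, -9, +1, +9, +4, +1, +2, +1
Step 2: Count signs: positive = 8, negative = 3.
Step 3: Under H0: P(positive) = 0.5, so the number of positives S ~ Bin(11, 0.5).
Step 4: Two-sided exact p-value = sum of Bin(11,0.5) probabilities at or below the observed probability = 0.226562.
Step 5: alpha = 0.05. fail to reject H0.

n_eff = 11, pos = 8, neg = 3, p = 0.226562, fail to reject H0.


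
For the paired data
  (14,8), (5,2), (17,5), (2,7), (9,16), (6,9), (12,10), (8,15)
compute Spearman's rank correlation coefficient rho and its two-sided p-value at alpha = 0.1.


Step 1: Rank x and y separately (midranks; no ties here).
rank(x): 14->7, 5->2, 17->8, 2->1, 9->5, 6->3, 12->6, 8->4
rank(y): 8->4, 2->1, 5->2, 7->3, 16->8, 9->5, 10->6, 15->7
Step 2: d_i = R_x(i) - R_y(i); compute d_i^2.
  (7-4)^2=9, (2-1)^2=1, (8-2)^2=36, (1-3)^2=4, (5-8)^2=9, (3-5)^2=4, (6-6)^2=0, (4-7)^2=9
sum(d^2) = 72.
Step 3: rho = 1 - 6*72 / (8*(8^2 - 1)) = 1 - 432/504 = 0.142857.
Step 4: Under H0, t = rho * sqrt((n-2)/(1-rho^2)) = 0.3536 ~ t(6).
Step 5: Two-sided p-value from the t-distribution with 6 df = 0.735765.
Step 6: alpha = 0.1. fail to reject H0.

rho = 0.1429, p = 0.735765, fail to reject H0 at alpha = 0.1.


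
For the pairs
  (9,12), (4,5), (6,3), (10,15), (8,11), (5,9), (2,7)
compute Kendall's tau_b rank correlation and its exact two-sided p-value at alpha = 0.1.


Step 1: Enumerate the 21 unordered pairs (i,j) with i<j and classify each by sign(x_j-x_i) * sign(y_j-y_i).
  (1,2):dx=-5,dy=-7->C; (1,3):dx=-3,dy=-9->C; (1,4):dx=+1,dy=+3->C; (1,5):dx=-1,dy=-1->C
  (1,6):dx=-4,dy=-3->C; (1,7):dx=-7,dy=-5->C; (2,3):dx=+2,dy=-2->D; (2,4):dx=+6,dy=+10->C
  (2,5):dx=+4,dy=+6->C; (2,6):dx=+1,dy=+4->C; (2,7):dx=-2,dy=+2->D; (3,4):dx=+4,dy=+12->C
  (3,5):dx=+2,dy=+8->C; (3,6):dx=-1,dy=+6->D; (3,7):dx=-4,dy=+4->D; (4,5):dx=-2,dy=-4->C
  (4,6):dx=-5,dy=-6->C; (4,7):dx=-8,dy=-8->C; (5,6):dx=-3,dy=-2->C; (5,7):dx=-6,dy=-4->C
  (6,7):dx=-3,dy=-2->C
Step 2: C = 17, D = 4, total pairs = 21.
Step 3: tau = (C - D)/(n(n-1)/2) = (17 - 4)/21 = 0.619048.
Step 4: Exact two-sided p-value (enumerate n! = 5040 permutations of y under H0): p = 0.069048.
Step 5: alpha = 0.1. reject H0.

tau_b = 0.6190 (C=17, D=4), p = 0.069048, reject H0.


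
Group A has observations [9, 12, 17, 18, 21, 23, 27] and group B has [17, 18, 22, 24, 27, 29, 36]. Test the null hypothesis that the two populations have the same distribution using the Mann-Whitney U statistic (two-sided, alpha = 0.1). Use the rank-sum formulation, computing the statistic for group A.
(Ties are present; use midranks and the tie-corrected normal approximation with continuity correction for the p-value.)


Step 1: Combine and sort all 14 observations; assign midranks.
sorted (value, group): (9,X), (12,X), (17,X), (17,Y), (18,X), (18,Y), (21,X), (22,Y), (23,X), (24,Y), (27,X), (27,Y), (29,Y), (36,Y)
ranks: 9->1, 12->2, 17->3.5, 17->3.5, 18->5.5, 18->5.5, 21->7, 22->8, 23->9, 24->10, 27->11.5, 27->11.5, 29->13, 36->14
Step 2: Rank sum for X: R1 = 1 + 2 + 3.5 + 5.5 + 7 + 9 + 11.5 = 39.5.
Step 3: U_X = R1 - n1(n1+1)/2 = 39.5 - 7*8/2 = 39.5 - 28 = 11.5.
       U_Y = n1*n2 - U_X = 49 - 11.5 = 37.5.
Step 4: Ties are present, so use the tie-corrected normal approximation (with continuity correction) for the p-value.
Step 5: p-value = 0.109049; compare to alpha = 0.1. fail to reject H0.

U_X = 11.5, p = 0.109049, fail to reject H0 at alpha = 0.1.


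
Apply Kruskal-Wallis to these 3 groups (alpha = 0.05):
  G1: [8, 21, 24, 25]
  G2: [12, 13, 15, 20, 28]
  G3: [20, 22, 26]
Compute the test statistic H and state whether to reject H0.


Step 1: Combine all N = 12 observations and assign midranks.
sorted (value, group, rank): (8,G1,1), (12,G2,2), (13,G2,3), (15,G2,4), (20,G2,5.5), (20,G3,5.5), (21,G1,7), (22,G3,8), (24,G1,9), (25,G1,10), (26,G3,11), (28,G2,12)
Step 2: Sum ranks within each group.
R_1 = 27 (n_1 = 4)
R_2 = 26.5 (n_2 = 5)
R_3 = 24.5 (n_3 = 3)
Step 3: H = 12/(N(N+1)) * sum(R_i^2/n_i) - 3(N+1)
     = 12/(12*13) * (27^2/4 + 26.5^2/5 + 24.5^2/3) - 3*13
     = 0.076923 * 522.783 - 39
     = 1.214103.
Step 4: Ties present; correction factor C = 1 - 6/(12^3 - 12) = 0.996503. Corrected H = 1.214103 / 0.996503 = 1.218363.
Step 5: Under H0, H ~ chi^2(2); p-value = 0.543796.
Step 6: alpha = 0.05. fail to reject H0.

H = 1.2184, df = 2, p = 0.543796, fail to reject H0.


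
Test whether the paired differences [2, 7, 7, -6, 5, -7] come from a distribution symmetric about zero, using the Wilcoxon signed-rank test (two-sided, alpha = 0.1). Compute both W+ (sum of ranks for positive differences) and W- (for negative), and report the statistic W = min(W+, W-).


Step 1: Drop any zero differences (none here) and take |d_i|.
|d| = [2, 7, 7, 6, 5, 7]
Step 2: Midrank |d_i| (ties get averaged ranks).
ranks: |2|->1, |7|->5, |7|->5, |6|->3, |5|->2, |7|->5
Step 3: Attach original signs; sum ranks with positive sign and with negative sign.
W+ = 1 + 5 + 5 + 2 = 13
W- = 3 + 5 = 8
(Check: W+ + W- = 21 should equal n(n+1)/2 = 21.)
Step 4: Test statistic W = min(W+, W-) = 8.
Step 5: Ties in |d|, so use the tie-corrected normal approximation.
        E[W] = n(n+1)/4 = 6*7/4 = 10.5.
        Tie groups: |d|=7 (t=3); sum(t^3 - t) = 24.
        Var[W] = n(n+1)(2n+1)/24 - sum(t^3-t)/48 = 546/24 - 24/48 = 22.25.
        z = (W - E[W]) / sqrt(Var[W]) = (8 - 10.5) / 4.7170 = -0.5300.
        Two-sided p = 2*Phi(z) = 0.596113.
Step 6: alpha = 0.1. fail to reject H0.

W+ = 13, W- = 8, W = min = 8, p = 0.596113, fail to reject H0.


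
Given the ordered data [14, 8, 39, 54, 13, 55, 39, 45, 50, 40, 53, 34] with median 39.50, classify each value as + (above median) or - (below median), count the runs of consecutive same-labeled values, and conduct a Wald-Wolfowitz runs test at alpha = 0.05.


Step 1: Compute median = 39.50; label A = above, B = below.
Labels in order: BBBABABAAAAB  (n_A = 6, n_B = 6)
Step 2: Count runs R = 7.
Step 3: Under H0 (random ordering), E[R] = 2*n_A*n_B/(n_A+n_B) + 1 = 2*6*6/12 + 1 = 7.0000.
        Var[R] = 2*n_A*n_B*(2*n_A*n_B - n_A - n_B) / ((n_A+n_B)^2 * (n_A+n_B-1)) = 4320/1584 = 2.7273.
        SD[R] = 1.6514.
Step 4: R = E[R], so z = 0 with no continuity correction.
Step 5: Two-sided p-value via normal approximation = 2*(1 - Phi(|z|)) = 1.000000.
Step 6: alpha = 0.05. fail to reject H0.

R = 7, z = 0.0000, p = 1.000000, fail to reject H0.


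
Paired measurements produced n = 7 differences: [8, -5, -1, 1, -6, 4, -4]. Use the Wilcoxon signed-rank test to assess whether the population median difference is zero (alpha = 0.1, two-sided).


Step 1: Drop any zero differences (none here) and take |d_i|.
|d| = [8, 5, 1, 1, 6, 4, 4]
Step 2: Midrank |d_i| (ties get averaged ranks).
ranks: |8|->7, |5|->5, |1|->1.5, |1|->1.5, |6|->6, |4|->3.5, |4|->3.5
Step 3: Attach original signs; sum ranks with positive sign and with negative sign.
W+ = 7 + 1.5 + 3.5 = 12
W- = 5 + 1.5 + 6 + 3.5 = 16
(Check: W+ + W- = 28 should equal n(n+1)/2 = 28.)
Step 4: Test statistic W = min(W+, W-) = 12.
Step 5: Ties in |d|, so use the tie-corrected normal approximation.
        E[W] = n(n+1)/4 = 7*8/4 = 14.
        Tie groups: |d|=1 (t=2), |d|=4 (t=2); sum(t^3 - t) = 12.
        Var[W] = n(n+1)(2n+1)/24 - sum(t^3-t)/48 = 840/24 - 12/48 = 34.75.
        z = (W - E[W]) / sqrt(Var[W]) = (12 - 14) / 5.8949 = -0.3393.
        Two-sided p = 2*Phi(z) = 0.734402.
Step 6: alpha = 0.1. fail to reject H0.

W+ = 12, W- = 16, W = min = 12, p = 0.734402, fail to reject H0.


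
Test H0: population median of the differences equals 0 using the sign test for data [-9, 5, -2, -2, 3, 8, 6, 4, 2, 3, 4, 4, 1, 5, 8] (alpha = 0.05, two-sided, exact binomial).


Step 1: Discard zero differences. Original n = 15; n_eff = number of nonzero differences = 15.
Nonzero differences (with sign): -9, +5, -2, -2, +3, +8, +6, +4, +2, +3, +4, +4, +1, +5, +8
Step 2: Count signs: positive = 12, negative = 3.
Step 3: Under H0: P(positive) = 0.5, so the number of positives S ~ Bin(15, 0.5).
Step 4: Two-sided exact p-value = sum of Bin(15,0.5) probabilities at or below the observed probability = 0.035156.
Step 5: alpha = 0.05. reject H0.

n_eff = 15, pos = 12, neg = 3, p = 0.035156, reject H0.


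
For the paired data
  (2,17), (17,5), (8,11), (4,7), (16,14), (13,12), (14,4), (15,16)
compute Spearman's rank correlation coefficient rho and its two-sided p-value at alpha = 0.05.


Step 1: Rank x and y separately (midranks; no ties here).
rank(x): 2->1, 17->8, 8->3, 4->2, 16->7, 13->4, 14->5, 15->6
rank(y): 17->8, 5->2, 11->4, 7->3, 14->6, 12->5, 4->1, 16->7
Step 2: d_i = R_x(i) - R_y(i); compute d_i^2.
  (1-8)^2=49, (8-2)^2=36, (3-4)^2=1, (2-3)^2=1, (7-6)^2=1, (4-5)^2=1, (5-1)^2=16, (6-7)^2=1
sum(d^2) = 106.
Step 3: rho = 1 - 6*106 / (8*(8^2 - 1)) = 1 - 636/504 = -0.261905.
Step 4: Under H0, t = rho * sqrt((n-2)/(1-rho^2)) = -0.6647 ~ t(6).
Step 5: Two-sided p-value from the t-distribution with 6 df = 0.530923.
Step 6: alpha = 0.05. fail to reject H0.

rho = -0.2619, p = 0.530923, fail to reject H0 at alpha = 0.05.


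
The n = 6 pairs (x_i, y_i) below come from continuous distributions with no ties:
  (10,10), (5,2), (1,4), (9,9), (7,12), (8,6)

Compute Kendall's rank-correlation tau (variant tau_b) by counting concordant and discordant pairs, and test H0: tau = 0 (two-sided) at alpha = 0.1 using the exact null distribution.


Step 1: Enumerate the 15 unordered pairs (i,j) with i<j and classify each by sign(x_j-x_i) * sign(y_j-y_i).
  (1,2):dx=-5,dy=-8->C; (1,3):dx=-9,dy=-6->C; (1,4):dx=-1,dy=-1->C; (1,5):dx=-3,dy=+2->D
  (1,6):dx=-2,dy=-4->C; (2,3):dx=-4,dy=+2->D; (2,4):dx=+4,dy=+7->C; (2,5):dx=+2,dy=+10->C
  (2,6):dx=+3,dy=+4->C; (3,4):dx=+8,dy=+5->C; (3,5):dx=+6,dy=+8->C; (3,6):dx=+7,dy=+2->C
  (4,5):dx=-2,dy=+3->D; (4,6):dx=-1,dy=-3->C; (5,6):dx=+1,dy=-6->D
Step 2: C = 11, D = 4, total pairs = 15.
Step 3: tau = (C - D)/(n(n-1)/2) = (11 - 4)/15 = 0.466667.
Step 4: Exact two-sided p-value (enumerate n! = 720 permutations of y under H0): p = 0.272222.
Step 5: alpha = 0.1. fail to reject H0.

tau_b = 0.4667 (C=11, D=4), p = 0.272222, fail to reject H0.


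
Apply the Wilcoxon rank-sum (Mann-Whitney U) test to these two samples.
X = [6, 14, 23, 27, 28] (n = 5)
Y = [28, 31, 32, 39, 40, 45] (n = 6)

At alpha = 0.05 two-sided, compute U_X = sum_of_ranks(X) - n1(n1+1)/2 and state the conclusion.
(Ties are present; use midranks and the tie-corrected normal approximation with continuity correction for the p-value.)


Step 1: Combine and sort all 11 observations; assign midranks.
sorted (value, group): (6,X), (14,X), (23,X), (27,X), (28,X), (28,Y), (31,Y), (32,Y), (39,Y), (40,Y), (45,Y)
ranks: 6->1, 14->2, 23->3, 27->4, 28->5.5, 28->5.5, 31->7, 32->8, 39->9, 40->10, 45->11
Step 2: Rank sum for X: R1 = 1 + 2 + 3 + 4 + 5.5 = 15.5.
Step 3: U_X = R1 - n1(n1+1)/2 = 15.5 - 5*6/2 = 15.5 - 15 = 0.5.
       U_Y = n1*n2 - U_X = 30 - 0.5 = 29.5.
Step 4: Ties are present, so use the tie-corrected normal approximation (with continuity correction) for the p-value.
Step 5: p-value = 0.010411; compare to alpha = 0.05. reject H0.

U_X = 0.5, p = 0.010411, reject H0 at alpha = 0.05.


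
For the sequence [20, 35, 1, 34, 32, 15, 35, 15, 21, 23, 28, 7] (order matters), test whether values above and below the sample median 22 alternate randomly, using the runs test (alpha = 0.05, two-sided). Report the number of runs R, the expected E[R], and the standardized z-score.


Step 1: Compute median = 22; label A = above, B = below.
Labels in order: BABAABABBAAB  (n_A = 6, n_B = 6)
Step 2: Count runs R = 9.
Step 3: Under H0 (random ordering), E[R] = 2*n_A*n_B/(n_A+n_B) + 1 = 2*6*6/12 + 1 = 7.0000.
        Var[R] = 2*n_A*n_B*(2*n_A*n_B - n_A - n_B) / ((n_A+n_B)^2 * (n_A+n_B-1)) = 4320/1584 = 2.7273.
        SD[R] = 1.6514.
Step 4: Continuity-corrected z = (R - 0.5 - E[R]) / SD[R] = (9 - 0.5 - 7.0000) / 1.6514 = 0.9083.
Step 5: Two-sided p-value via normal approximation = 2*(1 - Phi(|z|)) = 0.363722.
Step 6: alpha = 0.05. fail to reject H0.

R = 9, z = 0.9083, p = 0.363722, fail to reject H0.


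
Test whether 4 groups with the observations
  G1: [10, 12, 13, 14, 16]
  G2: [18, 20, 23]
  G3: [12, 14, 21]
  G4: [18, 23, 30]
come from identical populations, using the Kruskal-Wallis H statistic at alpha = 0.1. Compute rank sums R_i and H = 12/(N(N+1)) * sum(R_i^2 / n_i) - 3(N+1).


Step 1: Combine all N = 14 observations and assign midranks.
sorted (value, group, rank): (10,G1,1), (12,G1,2.5), (12,G3,2.5), (13,G1,4), (14,G1,5.5), (14,G3,5.5), (16,G1,7), (18,G2,8.5), (18,G4,8.5), (20,G2,10), (21,G3,11), (23,G2,12.5), (23,G4,12.5), (30,G4,14)
Step 2: Sum ranks within each group.
R_1 = 20 (n_1 = 5)
R_2 = 31 (n_2 = 3)
R_3 = 19 (n_3 = 3)
R_4 = 35 (n_4 = 3)
Step 3: H = 12/(N(N+1)) * sum(R_i^2/n_i) - 3(N+1)
     = 12/(14*15) * (20^2/5 + 31^2/3 + 19^2/3 + 35^2/3) - 3*15
     = 0.057143 * 929 - 45
     = 8.085714.
Step 4: Ties present; correction factor C = 1 - 24/(14^3 - 14) = 0.991209. Corrected H = 8.085714 / 0.991209 = 8.157428.
Step 5: Under H0, H ~ chi^2(3); p-value = 0.042868.
Step 6: alpha = 0.1. reject H0.

H = 8.1574, df = 3, p = 0.042868, reject H0.
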